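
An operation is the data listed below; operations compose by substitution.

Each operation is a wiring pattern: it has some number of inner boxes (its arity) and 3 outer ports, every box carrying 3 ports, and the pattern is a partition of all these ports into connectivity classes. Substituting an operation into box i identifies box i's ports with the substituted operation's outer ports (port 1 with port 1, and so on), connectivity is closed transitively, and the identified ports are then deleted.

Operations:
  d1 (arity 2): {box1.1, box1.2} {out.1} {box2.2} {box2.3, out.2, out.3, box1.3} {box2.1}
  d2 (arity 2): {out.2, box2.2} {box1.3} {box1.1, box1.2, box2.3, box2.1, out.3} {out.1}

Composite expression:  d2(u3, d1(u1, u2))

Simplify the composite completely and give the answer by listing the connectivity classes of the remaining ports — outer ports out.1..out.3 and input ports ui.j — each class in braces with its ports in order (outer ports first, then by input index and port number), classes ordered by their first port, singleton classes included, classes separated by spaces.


Two ports join when wires chain via d2-identified ports.
composing d1 on (u1, u2), with out.j its own outer ports: {out.1} {out.2, out.3, u1.3, u2.3} {u1.1, u1.2} {u2.1} {u2.2}
composing d2 on (u3, u1, u2), with out.j its own outer ports: {out.1} {out.2, out.3, u1.3, u2.3, u3.1, u3.2} {u1.1, u1.2} {u2.1} {u2.2} {u3.3}

{out.1} {out.2, out.3, u1.3, u2.3, u3.1, u3.2} {u1.1, u1.2} {u2.1} {u2.2} {u3.3}


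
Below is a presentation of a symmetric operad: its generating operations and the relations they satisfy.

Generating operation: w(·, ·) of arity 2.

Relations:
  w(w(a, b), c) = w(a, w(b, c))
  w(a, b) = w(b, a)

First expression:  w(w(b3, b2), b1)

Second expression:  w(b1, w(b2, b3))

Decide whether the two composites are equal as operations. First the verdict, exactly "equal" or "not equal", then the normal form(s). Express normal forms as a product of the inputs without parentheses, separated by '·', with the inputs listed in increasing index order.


Reducing the first expression gives b1 · b2 · b3
Reducing the second expression gives b1 · b2 · b3
Identical normal forms: equal.

equal — both sides give b1 · b2 · b3


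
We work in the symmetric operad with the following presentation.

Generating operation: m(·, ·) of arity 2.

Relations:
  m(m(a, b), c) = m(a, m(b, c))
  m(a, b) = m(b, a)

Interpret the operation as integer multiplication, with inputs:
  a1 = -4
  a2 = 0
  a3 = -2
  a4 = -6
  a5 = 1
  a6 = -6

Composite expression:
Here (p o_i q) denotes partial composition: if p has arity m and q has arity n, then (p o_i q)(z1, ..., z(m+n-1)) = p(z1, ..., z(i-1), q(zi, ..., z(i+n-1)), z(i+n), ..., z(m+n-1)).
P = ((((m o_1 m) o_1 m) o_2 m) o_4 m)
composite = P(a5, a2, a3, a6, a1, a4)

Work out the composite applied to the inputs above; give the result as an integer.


0

m(a2, a3) = 0
m(a5, m(a2, a3)) = 0
m(a6, a1) = 24
m(m(a5, m(a2, a3)), m(a6, a1)) = 0
m(m(m(a5, m(a2, a3)), m(a6, a1)), a4) = 0


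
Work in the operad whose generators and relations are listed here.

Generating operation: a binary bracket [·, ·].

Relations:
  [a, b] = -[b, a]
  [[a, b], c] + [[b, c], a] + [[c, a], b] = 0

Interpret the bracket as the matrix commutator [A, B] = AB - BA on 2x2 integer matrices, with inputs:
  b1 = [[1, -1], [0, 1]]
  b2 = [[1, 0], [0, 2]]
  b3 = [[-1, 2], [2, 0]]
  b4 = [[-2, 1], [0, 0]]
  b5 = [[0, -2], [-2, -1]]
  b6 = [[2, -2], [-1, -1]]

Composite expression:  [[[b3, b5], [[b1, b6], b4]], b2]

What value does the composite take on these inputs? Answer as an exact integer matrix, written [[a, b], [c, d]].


[b3, b5] = [[0, 0], [0, 0]]
[b1, b6] = [[1, 3], [0, -1]]
[[b1, b6], b4] = [[0, 8], [0, 0]]
[[b3, b5], [[b1, b6], b4]] = [[0, 0], [0, 0]]
[[[b3, b5], [[b1, b6], b4]], b2] = [[0, 0], [0, 0]]

[[0, 0], [0, 0]]


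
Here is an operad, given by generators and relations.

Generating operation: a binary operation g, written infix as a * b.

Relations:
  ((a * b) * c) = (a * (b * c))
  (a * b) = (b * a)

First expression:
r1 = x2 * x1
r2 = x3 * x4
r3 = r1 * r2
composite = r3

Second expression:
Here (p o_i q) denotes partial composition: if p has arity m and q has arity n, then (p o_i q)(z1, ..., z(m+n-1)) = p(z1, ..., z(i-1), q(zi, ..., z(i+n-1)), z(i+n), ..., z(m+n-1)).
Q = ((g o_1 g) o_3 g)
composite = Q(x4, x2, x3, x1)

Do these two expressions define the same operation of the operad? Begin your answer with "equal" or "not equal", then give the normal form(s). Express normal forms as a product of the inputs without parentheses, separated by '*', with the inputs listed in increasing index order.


equal — both sides give x1 * x2 * x3 * x4

Normal form of the first expression: x1 * x2 * x3 * x4
Normal form of the second expression: x1 * x2 * x3 * x4
Identical normal forms: equal.


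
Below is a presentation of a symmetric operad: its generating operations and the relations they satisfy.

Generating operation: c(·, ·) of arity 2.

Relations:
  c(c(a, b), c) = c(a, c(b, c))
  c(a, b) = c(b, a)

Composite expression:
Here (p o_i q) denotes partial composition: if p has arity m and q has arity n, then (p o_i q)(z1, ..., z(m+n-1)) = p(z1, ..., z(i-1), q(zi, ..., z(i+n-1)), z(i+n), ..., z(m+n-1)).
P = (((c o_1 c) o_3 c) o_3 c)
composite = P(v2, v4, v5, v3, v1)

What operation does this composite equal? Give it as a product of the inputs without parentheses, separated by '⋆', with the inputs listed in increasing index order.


v1 ⋆ v2 ⋆ v3 ⋆ v4 ⋆ v5

Both nesting and order wash out for c; what remains is which v's occur.
c(v2, v4) spells out as v2 ⋆ v4
c(v5, v3) spells out as v5 ⋆ v3
c(c(v5, v3), v1) spells out as v5 ⋆ v3 ⋆ v1
c(c(v2, v4), c(c(v5, v3), v1)) spells out as v2 ⋆ v4 ⋆ v5 ⋆ v3 ⋆ v1
sorting the factors by input index: v1 ⋆ v2 ⋆ v3 ⋆ v4 ⋆ v5


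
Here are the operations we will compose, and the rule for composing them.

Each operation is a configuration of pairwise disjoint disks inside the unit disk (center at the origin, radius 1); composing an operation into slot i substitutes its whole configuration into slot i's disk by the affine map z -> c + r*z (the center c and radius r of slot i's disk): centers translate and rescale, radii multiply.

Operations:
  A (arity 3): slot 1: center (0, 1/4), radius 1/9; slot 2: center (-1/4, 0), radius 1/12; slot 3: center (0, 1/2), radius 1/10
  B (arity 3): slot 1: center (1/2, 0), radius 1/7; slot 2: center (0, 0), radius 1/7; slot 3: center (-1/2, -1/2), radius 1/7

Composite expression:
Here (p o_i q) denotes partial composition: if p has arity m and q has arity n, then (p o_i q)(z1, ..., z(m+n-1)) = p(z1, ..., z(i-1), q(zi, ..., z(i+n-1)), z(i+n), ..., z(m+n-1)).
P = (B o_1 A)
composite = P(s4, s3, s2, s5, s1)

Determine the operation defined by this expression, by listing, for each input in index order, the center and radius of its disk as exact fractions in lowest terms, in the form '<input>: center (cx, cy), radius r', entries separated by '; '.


Affine substitution under B: radii multiply and s-centers shift.
tracing s4 down its 2-map path: center (1/2, 1/28), radius 1/63
tracing s3 down its 2-map path: center (13/28, 0), radius 1/84
tracing s2 down its 2-map path: center (1/2, 1/14), radius 1/70
tracing s5 down its 1-map path: center (0, 0), radius 1/7
tracing s1 down its 1-map path: center (-1/2, -1/2), radius 1/7

s1: center (-1/2, -1/2), radius 1/7; s2: center (1/2, 1/14), radius 1/70; s3: center (13/28, 0), radius 1/84; s4: center (1/2, 1/28), radius 1/63; s5: center (0, 0), radius 1/7


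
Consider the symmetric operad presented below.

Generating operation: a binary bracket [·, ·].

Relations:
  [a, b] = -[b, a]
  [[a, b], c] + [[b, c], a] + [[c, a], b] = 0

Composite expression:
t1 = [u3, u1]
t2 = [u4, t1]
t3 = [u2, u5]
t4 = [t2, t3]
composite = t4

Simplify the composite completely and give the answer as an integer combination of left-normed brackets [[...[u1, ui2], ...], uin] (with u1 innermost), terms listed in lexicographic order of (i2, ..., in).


[[[[u1, u3], u4], u2], u5] - [[[[u1, u3], u4], u5], u2]

In the tensor algebra, words opening u1 carry the u1-anchored form.
Composite bracket: [[u4, [u3, u1]], [u2, u5]]
Each bracket splits as ab - ba, giving 16 signed words (2^4 = 16).
Only words starting with u1 matter:
  the word u1u3u4u2u5 carries sign +1 and contributes +[[[[u1, u3], u4], u2], u5]
  the word u1u3u4u5u2 carries sign -1 and contributes -[[[[u1, u3], u4], u5], u2]


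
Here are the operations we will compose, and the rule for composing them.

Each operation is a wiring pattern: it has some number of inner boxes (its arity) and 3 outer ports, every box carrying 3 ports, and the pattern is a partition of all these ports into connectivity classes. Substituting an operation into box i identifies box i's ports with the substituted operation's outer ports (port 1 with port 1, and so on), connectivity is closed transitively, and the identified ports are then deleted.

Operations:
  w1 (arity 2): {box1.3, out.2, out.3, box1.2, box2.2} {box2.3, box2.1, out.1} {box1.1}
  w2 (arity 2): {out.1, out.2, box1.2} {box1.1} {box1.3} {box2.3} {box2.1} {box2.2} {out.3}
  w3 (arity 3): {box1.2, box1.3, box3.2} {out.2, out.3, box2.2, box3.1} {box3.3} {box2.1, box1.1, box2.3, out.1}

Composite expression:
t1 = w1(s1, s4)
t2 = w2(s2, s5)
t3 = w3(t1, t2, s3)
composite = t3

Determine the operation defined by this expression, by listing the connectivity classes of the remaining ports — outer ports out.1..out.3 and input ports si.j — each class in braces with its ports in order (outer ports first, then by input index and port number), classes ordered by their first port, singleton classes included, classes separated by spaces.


{out.1, out.2, out.3, s2.2, s3.1, s4.1, s4.3} {s1.1} {s1.2, s1.3, s3.2, s4.2} {s2.1} {s2.3} {s3.3} {s5.1} {s5.2} {s5.3}

After gluing at w3, chains via deleted ports link the s-ports.
the subtree at w1 composes to {out.1, s4.1, s4.3} {out.2, out.3, s1.2, s1.3, s4.2} {s1.1} on (s1, s4); out.j = own outer ports
the subtree at w2 composes to {out.1, out.2, s2.2} {out.3} {s2.1} {s2.3} {s5.1} {s5.2} {s5.3} on (s2, s5); out.j = own outer ports
the subtree at w3 composes to {out.1, out.2, out.3, s2.2, s3.1, s4.1, s4.3} {s1.1} {s1.2, s1.3, s3.2, s4.2} {s2.1} {s2.3} {s3.3} {s5.1} {s5.2} {s5.3} on (s1, s4, s2, s5, s3); out.j = own outer ports


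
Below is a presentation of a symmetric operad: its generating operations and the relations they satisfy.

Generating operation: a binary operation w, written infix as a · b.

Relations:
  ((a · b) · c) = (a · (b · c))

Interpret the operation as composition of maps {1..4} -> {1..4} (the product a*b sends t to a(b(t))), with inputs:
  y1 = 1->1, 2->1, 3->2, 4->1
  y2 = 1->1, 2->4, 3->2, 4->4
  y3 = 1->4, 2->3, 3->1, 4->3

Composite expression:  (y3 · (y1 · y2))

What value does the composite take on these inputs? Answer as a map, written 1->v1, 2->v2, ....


1->4, 2->4, 3->4, 4->4

(y1 · y2) = 1->1, 2->1, 3->1, 4->1
(y3 · (y1 · y2)) = 1->4, 2->4, 3->4, 4->4


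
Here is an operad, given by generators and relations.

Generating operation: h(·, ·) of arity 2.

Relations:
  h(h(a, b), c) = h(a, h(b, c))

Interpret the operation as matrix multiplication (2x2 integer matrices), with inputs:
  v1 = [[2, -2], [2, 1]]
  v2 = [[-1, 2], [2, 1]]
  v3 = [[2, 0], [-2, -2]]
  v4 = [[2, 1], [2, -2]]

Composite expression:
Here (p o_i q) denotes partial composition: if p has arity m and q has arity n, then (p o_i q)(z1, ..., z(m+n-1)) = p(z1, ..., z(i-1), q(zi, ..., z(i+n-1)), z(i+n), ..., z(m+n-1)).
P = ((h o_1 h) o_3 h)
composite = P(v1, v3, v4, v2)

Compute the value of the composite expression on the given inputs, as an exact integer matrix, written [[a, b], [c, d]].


[[-24, 48], [12, 6]]

h(v1, v3) = [[8, 4], [2, -2]]
h(v4, v2) = [[0, 5], [-6, 2]]
h(h(v1, v3), h(v4, v2)) = [[-24, 48], [12, 6]]


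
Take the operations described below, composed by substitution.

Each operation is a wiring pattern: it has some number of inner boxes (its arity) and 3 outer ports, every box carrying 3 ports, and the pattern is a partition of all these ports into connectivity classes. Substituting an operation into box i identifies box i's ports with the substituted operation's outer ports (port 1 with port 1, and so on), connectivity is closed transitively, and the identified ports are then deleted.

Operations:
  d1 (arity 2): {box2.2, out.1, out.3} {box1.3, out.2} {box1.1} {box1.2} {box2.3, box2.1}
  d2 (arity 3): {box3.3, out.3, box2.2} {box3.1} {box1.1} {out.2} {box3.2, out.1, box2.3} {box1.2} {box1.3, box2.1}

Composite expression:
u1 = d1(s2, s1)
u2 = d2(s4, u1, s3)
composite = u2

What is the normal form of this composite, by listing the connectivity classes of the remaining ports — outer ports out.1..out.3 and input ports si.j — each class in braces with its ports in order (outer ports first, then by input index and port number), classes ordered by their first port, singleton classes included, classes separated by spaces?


Connectivity passes through glued d2-boundaries; trace each wire chain.
stage d1: inputs (s2, s1), connectivity {out.1, out.3, s1.2} {out.2, s2.3} {s1.1, s1.3} {s2.1} {s2.2}, out.j its boundary
stage d2: inputs (s4, s2, s1, s3), connectivity {out.1, s1.2, s3.2, s4.3} {out.2} {out.3, s2.3, s3.3} {s1.1, s1.3} {s2.1} {s2.2} {s3.1} {s4.1} {s4.2}, out.j its boundary

{out.1, s1.2, s3.2, s4.3} {out.2} {out.3, s2.3, s3.3} {s1.1, s1.3} {s2.1} {s2.2} {s3.1} {s4.1} {s4.2}


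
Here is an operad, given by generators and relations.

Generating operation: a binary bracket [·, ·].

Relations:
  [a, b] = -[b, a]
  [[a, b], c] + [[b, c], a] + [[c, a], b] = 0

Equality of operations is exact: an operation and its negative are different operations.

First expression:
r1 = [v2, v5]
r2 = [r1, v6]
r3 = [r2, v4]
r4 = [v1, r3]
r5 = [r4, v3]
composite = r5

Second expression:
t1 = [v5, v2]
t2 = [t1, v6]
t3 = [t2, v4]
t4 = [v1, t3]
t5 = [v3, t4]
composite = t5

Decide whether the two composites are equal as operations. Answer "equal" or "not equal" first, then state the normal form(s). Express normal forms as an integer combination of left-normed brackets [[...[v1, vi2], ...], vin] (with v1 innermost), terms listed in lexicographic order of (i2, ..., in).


equal — both sides give [[[[[v1, v2], v5], v6], v4], v3] - [[[[[v1, v4], v2], v5], v6], v3] + [[[[[v1, v4], v5], v2], v6], v3] + [[[[[v1, v4], v6], v2], v5], v3] - [[[[[v1, v4], v6], v5], v2], v3] - [[[[[v1, v5], v2], v6], v4], v3] - [[[[[v1, v6], v2], v5], v4], v3] + [[[[[v1, v6], v5], v2], v4], v3]

The first expression, normalized: [[[[[v1, v2], v5], v6], v4], v3] - [[[[[v1, v4], v2], v5], v6], v3] + [[[[[v1, v4], v5], v2], v6], v3] + [[[[[v1, v4], v6], v2], v5], v3] - [[[[[v1, v4], v6], v5], v2], v3] - [[[[[v1, v5], v2], v6], v4], v3] - [[[[[v1, v6], v2], v5], v4], v3] + [[[[[v1, v6], v5], v2], v4], v3]
The second expression, normalized: [[[[[v1, v2], v5], v6], v4], v3] - [[[[[v1, v4], v2], v5], v6], v3] + [[[[[v1, v4], v5], v2], v6], v3] + [[[[[v1, v4], v6], v2], v5], v3] - [[[[[v1, v4], v6], v5], v2], v3] - [[[[[v1, v5], v2], v6], v4], v3] - [[[[[v1, v6], v2], v5], v4], v3] + [[[[[v1, v6], v5], v2], v4], v3]
One common form — equal.


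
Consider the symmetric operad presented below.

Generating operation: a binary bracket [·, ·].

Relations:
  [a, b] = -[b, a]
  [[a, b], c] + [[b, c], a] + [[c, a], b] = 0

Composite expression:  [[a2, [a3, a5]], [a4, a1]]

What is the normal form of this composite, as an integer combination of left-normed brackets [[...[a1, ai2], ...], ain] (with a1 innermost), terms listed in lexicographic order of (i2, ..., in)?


[[[[a1, a4], a2], a3], a5] - [[[[a1, a4], a2], a5], a3] - [[[[a1, a4], a3], a5], a2] + [[[[a1, a4], a5], a3], a2]


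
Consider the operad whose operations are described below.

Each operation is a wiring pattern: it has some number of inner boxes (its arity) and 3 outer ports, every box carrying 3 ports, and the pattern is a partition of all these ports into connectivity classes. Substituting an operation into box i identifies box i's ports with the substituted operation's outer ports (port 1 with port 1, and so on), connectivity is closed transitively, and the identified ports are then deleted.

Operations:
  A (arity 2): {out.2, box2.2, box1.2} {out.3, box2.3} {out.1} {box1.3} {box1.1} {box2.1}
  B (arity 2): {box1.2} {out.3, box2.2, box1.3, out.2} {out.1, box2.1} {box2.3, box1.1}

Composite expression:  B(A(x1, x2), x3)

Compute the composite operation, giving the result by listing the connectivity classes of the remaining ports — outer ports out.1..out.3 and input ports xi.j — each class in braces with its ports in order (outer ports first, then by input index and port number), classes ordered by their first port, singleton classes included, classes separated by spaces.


{out.1, x3.1} {out.2, out.3, x2.3, x3.2} {x1.1} {x1.2, x2.2} {x1.3} {x2.1} {x3.3}


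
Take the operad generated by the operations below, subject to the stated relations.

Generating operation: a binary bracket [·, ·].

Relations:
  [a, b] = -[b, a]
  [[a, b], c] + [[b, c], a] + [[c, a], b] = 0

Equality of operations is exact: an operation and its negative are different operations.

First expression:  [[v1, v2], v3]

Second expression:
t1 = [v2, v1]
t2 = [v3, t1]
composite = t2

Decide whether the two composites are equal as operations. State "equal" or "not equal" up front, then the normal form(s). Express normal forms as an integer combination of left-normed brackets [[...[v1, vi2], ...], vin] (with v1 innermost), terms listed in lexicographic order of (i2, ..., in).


In normal form, the first expression is [[v1, v2], v3]
In normal form, the second expression is [[v1, v2], v3]
The forms coincide; equal.

equal; both compose to [[v1, v2], v3]


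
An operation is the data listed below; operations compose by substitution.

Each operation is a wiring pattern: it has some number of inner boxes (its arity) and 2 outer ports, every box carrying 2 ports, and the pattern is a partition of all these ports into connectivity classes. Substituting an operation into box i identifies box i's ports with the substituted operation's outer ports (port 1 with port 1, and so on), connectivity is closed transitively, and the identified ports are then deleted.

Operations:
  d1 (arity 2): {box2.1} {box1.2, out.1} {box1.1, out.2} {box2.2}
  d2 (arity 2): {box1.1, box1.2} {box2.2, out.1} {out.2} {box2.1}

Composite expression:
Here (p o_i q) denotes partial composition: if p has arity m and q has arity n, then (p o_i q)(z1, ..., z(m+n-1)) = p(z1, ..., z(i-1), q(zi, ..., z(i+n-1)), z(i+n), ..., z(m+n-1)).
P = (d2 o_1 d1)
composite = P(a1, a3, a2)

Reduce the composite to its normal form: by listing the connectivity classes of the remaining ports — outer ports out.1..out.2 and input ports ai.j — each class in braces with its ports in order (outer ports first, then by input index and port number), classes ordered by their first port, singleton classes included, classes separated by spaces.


{out.1, a2.2} {out.2} {a1.1, a1.2} {a2.1} {a3.1} {a3.2}


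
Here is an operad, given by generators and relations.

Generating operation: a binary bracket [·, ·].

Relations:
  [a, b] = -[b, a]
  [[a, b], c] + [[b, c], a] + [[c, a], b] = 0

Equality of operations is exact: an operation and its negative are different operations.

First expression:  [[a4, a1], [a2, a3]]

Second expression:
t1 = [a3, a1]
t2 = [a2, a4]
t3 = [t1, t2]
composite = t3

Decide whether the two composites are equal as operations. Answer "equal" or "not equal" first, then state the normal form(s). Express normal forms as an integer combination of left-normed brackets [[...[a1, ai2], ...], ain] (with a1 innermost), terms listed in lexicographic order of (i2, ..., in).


The first composite normalizes to -[[[a1, a4], a2], a3] + [[[a1, a4], a3], a2]
The second composite normalizes to -[[[a1, a3], a2], a4] + [[[a1, a3], a4], a2]
Different reductions; not equal.

not equal; first: -[[[a1, a4], a2], a3] + [[[a1, a4], a3], a2]; second: -[[[a1, a3], a2], a4] + [[[a1, a3], a4], a2]


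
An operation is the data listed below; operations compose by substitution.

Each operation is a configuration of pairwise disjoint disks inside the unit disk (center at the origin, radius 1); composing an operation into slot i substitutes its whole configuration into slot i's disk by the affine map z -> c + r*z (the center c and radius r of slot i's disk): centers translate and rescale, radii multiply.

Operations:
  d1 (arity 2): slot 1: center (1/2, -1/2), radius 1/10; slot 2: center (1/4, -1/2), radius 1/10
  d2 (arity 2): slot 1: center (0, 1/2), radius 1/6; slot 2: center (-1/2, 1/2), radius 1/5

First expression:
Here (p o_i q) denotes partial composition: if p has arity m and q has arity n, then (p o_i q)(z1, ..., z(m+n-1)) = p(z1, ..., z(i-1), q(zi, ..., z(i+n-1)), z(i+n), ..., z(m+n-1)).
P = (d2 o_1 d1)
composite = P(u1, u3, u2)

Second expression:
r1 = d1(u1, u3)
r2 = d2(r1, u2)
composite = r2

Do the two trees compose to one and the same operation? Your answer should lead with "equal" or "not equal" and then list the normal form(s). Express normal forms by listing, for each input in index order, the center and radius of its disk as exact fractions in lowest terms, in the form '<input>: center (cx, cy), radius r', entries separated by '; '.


equal: each reduces to u1: center (1/12, 5/12), radius 1/60; u2: center (-1/2, 1/2), radius 1/5; u3: center (1/24, 5/12), radius 1/60


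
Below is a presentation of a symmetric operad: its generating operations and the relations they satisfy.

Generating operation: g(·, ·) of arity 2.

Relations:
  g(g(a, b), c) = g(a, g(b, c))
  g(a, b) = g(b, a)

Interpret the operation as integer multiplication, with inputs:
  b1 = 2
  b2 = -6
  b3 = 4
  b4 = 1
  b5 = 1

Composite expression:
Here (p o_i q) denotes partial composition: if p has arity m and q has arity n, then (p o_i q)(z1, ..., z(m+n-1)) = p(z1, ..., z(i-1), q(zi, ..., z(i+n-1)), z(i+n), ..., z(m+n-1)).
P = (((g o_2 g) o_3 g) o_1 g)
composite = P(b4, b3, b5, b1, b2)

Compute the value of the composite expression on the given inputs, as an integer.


-48

g(b4, b3) = 4
g(b1, b2) = -12
g(b5, g(b1, b2)) = -12
g(g(b4, b3), g(b5, g(b1, b2))) = -48


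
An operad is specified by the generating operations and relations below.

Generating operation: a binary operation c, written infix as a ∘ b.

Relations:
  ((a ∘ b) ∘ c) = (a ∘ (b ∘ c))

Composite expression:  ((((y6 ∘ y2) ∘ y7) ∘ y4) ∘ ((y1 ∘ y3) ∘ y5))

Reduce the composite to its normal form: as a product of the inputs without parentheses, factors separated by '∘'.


The c-tree's shape is irrelevant; the y-reading-order decides.
(y6 ∘ y2) linearizes to y6 ∘ y2
((y6 ∘ y2) ∘ y7) linearizes to y6 ∘ y2 ∘ y7
(((y6 ∘ y2) ∘ y7) ∘ y4) linearizes to y6 ∘ y2 ∘ y7 ∘ y4
(y1 ∘ y3) linearizes to y1 ∘ y3
((y1 ∘ y3) ∘ y5) linearizes to y1 ∘ y3 ∘ y5
((((y6 ∘ y2) ∘ y7) ∘ y4) ∘ ((y1 ∘ y3) ∘ y5)) linearizes to y6 ∘ y2 ∘ y7 ∘ y4 ∘ y1 ∘ y3 ∘ y5

y6 ∘ y2 ∘ y7 ∘ y4 ∘ y1 ∘ y3 ∘ y5


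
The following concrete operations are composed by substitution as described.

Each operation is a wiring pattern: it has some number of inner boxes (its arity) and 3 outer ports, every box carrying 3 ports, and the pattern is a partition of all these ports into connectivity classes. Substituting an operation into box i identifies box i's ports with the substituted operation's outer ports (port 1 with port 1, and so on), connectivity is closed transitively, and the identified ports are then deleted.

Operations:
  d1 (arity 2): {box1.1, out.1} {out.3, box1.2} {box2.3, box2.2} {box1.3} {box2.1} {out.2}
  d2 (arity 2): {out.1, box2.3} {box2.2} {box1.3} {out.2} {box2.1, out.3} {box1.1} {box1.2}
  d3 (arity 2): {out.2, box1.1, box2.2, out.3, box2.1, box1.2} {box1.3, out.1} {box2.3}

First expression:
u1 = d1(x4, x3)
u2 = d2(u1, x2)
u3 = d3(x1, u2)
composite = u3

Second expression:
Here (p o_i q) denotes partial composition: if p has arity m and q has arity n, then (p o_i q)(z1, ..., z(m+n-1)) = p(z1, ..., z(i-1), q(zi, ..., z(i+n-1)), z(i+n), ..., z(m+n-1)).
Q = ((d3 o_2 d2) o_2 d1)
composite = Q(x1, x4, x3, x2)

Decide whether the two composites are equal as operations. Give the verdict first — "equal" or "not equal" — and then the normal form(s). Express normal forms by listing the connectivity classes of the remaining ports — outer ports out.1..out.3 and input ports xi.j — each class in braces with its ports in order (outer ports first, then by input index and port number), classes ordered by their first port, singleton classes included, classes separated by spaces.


equal — both sides give {out.1, x1.3} {out.2, out.3, x1.1, x1.2, x2.3} {x2.1} {x2.2} {x3.1} {x3.2, x3.3} {x4.1} {x4.2} {x4.3}


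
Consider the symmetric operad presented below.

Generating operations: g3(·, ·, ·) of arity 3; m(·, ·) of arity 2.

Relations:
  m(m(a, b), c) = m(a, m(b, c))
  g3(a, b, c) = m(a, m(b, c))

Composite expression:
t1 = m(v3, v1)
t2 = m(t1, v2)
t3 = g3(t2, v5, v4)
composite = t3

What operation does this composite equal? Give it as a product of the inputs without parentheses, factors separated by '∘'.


v3 ∘ v1 ∘ v2 ∘ v5 ∘ v4

The g3-tree's shape is irrelevant; the v-reading-order decides.
m(v3, v1) reduces to v3 ∘ v1
m(m(v3, v1), v2) reduces to v3 ∘ v1 ∘ v2
g3(m(m(v3, v1), v2), v5, v4) reduces to v3 ∘ v1 ∘ v2 ∘ v5 ∘ v4


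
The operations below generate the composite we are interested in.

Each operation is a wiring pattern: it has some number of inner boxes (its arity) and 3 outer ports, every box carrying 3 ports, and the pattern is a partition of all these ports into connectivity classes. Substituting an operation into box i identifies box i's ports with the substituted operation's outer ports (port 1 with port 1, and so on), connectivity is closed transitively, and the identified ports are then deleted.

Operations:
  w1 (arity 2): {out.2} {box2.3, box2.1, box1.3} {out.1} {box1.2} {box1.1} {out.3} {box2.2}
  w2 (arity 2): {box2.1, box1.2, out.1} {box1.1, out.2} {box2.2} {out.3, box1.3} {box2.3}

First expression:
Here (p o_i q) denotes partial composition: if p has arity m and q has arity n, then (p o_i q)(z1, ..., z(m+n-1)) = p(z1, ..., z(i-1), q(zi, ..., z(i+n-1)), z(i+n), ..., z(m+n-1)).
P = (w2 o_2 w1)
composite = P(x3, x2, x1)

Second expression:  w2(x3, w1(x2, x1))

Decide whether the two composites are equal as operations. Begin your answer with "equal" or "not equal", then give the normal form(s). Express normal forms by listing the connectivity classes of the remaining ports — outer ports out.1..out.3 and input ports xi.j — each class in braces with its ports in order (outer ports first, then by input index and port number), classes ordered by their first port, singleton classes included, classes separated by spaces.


The first expression, normalized: {out.1, x3.2} {out.2, x3.1} {out.3, x3.3} {x1.1, x1.3, x2.3} {x1.2} {x2.1} {x2.2}
The second expression, normalized: {out.1, x3.2} {out.2, x3.1} {out.3, x3.3} {x1.1, x1.3, x2.3} {x1.2} {x2.1} {x2.2}
The forms coincide; equal.

equal; both compose to {out.1, x3.2} {out.2, x3.1} {out.3, x3.3} {x1.1, x1.3, x2.3} {x1.2} {x2.1} {x2.2}


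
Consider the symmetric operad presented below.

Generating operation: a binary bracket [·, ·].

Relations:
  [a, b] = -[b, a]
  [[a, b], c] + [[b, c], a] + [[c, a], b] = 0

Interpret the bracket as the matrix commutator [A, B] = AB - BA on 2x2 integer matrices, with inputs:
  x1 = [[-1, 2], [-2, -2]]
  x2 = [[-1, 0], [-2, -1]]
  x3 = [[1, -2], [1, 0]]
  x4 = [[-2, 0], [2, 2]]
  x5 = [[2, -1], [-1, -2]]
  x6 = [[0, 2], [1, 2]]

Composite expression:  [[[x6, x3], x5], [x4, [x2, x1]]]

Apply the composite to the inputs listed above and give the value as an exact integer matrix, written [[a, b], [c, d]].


[[-128, 0], [-16, 128]]


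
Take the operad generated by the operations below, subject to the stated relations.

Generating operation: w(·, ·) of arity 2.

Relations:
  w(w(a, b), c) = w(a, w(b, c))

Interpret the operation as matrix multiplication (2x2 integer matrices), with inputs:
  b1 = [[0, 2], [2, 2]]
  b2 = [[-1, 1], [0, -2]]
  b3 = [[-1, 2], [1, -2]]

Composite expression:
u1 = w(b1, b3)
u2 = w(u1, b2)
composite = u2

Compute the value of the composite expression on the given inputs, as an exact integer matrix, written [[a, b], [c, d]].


[[-2, 10], [0, 0]]

w(b1, b3) = [[2, -4], [0, 0]]
w(w(b1, b3), b2) = [[-2, 10], [0, 0]]


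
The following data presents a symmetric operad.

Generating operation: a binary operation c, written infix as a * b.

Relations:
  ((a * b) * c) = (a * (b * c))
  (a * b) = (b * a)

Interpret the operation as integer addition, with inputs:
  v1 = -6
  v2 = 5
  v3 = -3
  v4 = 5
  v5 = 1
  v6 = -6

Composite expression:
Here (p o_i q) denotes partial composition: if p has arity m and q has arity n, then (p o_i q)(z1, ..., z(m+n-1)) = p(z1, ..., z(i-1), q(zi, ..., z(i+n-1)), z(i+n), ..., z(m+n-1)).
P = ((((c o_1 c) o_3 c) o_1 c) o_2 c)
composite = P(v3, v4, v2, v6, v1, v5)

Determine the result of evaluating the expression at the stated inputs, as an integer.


-4


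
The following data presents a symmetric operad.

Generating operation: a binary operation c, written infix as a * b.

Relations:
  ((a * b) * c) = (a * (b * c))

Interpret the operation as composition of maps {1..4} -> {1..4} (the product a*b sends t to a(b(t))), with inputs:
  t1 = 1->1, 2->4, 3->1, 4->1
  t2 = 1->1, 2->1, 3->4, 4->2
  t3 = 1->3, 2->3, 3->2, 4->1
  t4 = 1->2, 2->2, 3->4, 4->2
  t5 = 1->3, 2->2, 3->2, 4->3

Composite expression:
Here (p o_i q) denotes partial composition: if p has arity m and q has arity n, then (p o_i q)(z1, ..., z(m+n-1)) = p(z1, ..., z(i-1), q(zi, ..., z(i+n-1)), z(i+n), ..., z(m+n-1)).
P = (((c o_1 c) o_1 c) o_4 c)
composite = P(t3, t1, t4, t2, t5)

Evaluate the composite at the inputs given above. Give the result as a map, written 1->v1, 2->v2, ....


1->1, 2->1, 3->1, 4->1

(t3 * t1) = 1->3, 2->1, 3->3, 4->3
((t3 * t1) * t4) = 1->1, 2->1, 3->3, 4->1
(t2 * t5) = 1->4, 2->1, 3->1, 4->4
(((t3 * t1) * t4) * (t2 * t5)) = 1->1, 2->1, 3->1, 4->1


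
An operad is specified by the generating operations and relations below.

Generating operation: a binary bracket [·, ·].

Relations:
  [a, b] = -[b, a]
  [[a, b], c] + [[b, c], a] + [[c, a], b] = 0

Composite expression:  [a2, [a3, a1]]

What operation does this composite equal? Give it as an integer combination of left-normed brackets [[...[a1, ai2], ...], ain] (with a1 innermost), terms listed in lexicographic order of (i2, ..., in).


[[a1, a3], a2]

Antisymmetry and Jacobi reduce to a1-anchored left-normed brackets.
Composite bracket: [a2, [a3, a1]]
Applying ab - ba throughout gives 4 signed words (2^2 = 4).
Only words starting with a1 matter:
  word a1a3a2 has sign +1, contributing +[[a1, a3], a2]


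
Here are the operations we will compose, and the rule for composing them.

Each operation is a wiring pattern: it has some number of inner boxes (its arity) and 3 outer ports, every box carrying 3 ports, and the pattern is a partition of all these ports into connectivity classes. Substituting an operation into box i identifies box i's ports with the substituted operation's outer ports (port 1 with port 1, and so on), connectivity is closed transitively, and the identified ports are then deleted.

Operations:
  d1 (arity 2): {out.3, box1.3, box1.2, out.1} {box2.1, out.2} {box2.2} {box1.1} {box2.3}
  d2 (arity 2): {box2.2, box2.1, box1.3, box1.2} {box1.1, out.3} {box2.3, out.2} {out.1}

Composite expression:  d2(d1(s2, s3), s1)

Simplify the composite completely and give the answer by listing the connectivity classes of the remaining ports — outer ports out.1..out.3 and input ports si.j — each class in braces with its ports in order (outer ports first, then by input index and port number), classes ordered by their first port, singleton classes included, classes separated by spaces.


Connectivity passes through glued d2-boundaries; trace each wire chain.
through d1, on inputs (s2, s3): {out.1, out.3, s2.2, s2.3} {out.2, s3.1} {s2.1} {s3.2} {s3.3} (out.j = stage outer ports)
through d2, on inputs (s2, s3, s1): {out.1} {out.2, s1.3} {out.3, s1.1, s1.2, s2.2, s2.3, s3.1} {s2.1} {s3.2} {s3.3} (out.j = stage outer ports)

{out.1} {out.2, s1.3} {out.3, s1.1, s1.2, s2.2, s2.3, s3.1} {s2.1} {s3.2} {s3.3}


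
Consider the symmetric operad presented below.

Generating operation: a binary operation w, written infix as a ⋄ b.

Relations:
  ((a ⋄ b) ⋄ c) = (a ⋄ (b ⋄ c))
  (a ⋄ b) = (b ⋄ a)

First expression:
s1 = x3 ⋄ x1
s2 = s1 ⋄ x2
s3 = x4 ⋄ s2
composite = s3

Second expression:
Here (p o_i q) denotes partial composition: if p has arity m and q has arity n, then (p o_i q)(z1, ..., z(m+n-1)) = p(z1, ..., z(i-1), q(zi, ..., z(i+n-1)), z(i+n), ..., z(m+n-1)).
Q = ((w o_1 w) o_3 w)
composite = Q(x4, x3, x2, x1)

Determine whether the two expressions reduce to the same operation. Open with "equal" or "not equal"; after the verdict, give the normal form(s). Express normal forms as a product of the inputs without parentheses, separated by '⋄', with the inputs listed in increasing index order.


The first expression, normalized: x1 ⋄ x2 ⋄ x3 ⋄ x4
The second expression, normalized: x1 ⋄ x2 ⋄ x3 ⋄ x4
Same normal form: equal.

equal: each reduces to x1 ⋄ x2 ⋄ x3 ⋄ x4


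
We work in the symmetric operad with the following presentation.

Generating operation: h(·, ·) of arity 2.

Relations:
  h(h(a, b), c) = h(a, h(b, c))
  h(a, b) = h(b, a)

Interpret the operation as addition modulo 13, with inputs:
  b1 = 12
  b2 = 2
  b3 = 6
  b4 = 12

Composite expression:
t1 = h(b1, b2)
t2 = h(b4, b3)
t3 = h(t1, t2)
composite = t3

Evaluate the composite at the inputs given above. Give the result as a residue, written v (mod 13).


h(b1, b2) = 1
h(b4, b3) = 5
h(h(b1, b2), h(b4, b3)) = 6

6 (mod 13)


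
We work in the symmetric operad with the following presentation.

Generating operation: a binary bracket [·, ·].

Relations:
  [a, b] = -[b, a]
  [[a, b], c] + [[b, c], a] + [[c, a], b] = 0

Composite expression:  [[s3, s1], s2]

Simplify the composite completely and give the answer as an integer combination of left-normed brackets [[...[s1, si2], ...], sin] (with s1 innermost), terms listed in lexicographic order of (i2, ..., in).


Expand each bracket as ab - ba; the s1-initial words give the coefficients.
Composite bracket: [[s3, s1], s2]
The bracket unfolds into 4 signed words via [a, b] = ab - ba (2^2 = 4).
Words beginning with s1 determine it all:
  the word s1s3s2 carries sign -1 and contributes -[[s1, s3], s2]

-[[s1, s3], s2]


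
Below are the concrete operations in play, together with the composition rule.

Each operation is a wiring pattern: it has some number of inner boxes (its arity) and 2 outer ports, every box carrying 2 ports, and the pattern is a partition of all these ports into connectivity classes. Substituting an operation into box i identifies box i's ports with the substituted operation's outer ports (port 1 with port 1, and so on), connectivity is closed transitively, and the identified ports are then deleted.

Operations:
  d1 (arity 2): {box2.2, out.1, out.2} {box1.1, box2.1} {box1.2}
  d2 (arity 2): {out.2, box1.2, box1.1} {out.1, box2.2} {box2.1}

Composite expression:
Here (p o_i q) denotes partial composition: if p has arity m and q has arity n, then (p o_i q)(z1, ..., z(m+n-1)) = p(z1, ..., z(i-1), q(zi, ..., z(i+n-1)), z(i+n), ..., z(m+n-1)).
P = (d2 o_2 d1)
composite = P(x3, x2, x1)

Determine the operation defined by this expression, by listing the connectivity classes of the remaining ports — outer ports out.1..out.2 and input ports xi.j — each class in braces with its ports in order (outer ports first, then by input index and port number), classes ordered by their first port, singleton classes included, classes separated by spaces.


{out.1, x1.2} {out.2, x3.1, x3.2} {x1.1, x2.1} {x2.2}


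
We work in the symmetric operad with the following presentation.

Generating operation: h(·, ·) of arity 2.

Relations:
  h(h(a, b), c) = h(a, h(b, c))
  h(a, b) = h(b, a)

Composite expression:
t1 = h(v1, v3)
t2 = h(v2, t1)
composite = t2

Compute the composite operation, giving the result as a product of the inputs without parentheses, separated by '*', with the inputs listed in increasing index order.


v1 * v2 * v3


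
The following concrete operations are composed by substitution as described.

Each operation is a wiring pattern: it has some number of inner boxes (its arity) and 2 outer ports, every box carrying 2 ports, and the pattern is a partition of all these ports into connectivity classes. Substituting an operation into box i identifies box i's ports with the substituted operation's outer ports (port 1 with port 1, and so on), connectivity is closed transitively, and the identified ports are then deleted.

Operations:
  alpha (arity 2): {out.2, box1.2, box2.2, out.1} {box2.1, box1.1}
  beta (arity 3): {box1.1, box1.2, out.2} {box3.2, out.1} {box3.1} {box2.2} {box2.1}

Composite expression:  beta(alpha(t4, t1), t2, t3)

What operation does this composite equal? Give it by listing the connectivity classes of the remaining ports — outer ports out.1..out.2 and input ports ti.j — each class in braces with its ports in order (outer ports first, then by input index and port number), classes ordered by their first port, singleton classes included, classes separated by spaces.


{out.1, t3.2} {out.2, t1.2, t4.2} {t1.1, t4.1} {t2.1} {t2.2} {t3.1}


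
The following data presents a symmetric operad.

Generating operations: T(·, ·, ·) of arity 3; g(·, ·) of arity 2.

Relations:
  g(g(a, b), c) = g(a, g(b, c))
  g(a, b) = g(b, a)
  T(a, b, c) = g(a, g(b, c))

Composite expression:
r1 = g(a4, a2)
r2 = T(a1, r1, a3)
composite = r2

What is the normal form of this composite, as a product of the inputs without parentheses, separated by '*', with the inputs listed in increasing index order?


a1 * a2 * a3 * a4

Key point: T commutes, so take the a-inputs in any fixed order.
g(a4, a2) collapses to a4 * a2
T(a1, g(a4, a2), a3) collapses to a1 * a4 * a2 * a3
sorting the factors by input index: a1 * a2 * a3 * a4


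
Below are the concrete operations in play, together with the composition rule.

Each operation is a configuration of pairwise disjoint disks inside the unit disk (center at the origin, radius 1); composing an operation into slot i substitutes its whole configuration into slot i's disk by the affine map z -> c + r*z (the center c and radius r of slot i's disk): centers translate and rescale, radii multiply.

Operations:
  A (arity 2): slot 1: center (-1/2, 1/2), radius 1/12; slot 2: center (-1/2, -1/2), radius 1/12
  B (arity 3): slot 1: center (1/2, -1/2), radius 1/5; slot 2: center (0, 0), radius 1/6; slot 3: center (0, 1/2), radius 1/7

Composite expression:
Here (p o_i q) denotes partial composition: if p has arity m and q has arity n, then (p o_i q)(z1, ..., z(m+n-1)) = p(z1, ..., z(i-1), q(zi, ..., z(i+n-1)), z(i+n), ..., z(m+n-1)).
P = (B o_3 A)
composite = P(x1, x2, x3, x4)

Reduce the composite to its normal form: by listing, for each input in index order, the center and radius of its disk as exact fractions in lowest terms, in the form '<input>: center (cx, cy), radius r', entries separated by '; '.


x1: center (1/2, -1/2), radius 1/5; x2: center (0, 0), radius 1/6; x3: center (-1/14, 4/7), radius 1/84; x4: center (-1/14, 3/7), radius 1/84

Below B, radii multiply path by path; the x-disk centers shift.
x1 passes through 1 substitution, ending at center (1/2, -1/2), radius 1/5
x2 passes through 1 substitution, ending at center (0, 0), radius 1/6
x3 passes through 2 substitutions, ending at center (-1/14, 4/7), radius 1/84
x4 passes through 2 substitutions, ending at center (-1/14, 3/7), radius 1/84


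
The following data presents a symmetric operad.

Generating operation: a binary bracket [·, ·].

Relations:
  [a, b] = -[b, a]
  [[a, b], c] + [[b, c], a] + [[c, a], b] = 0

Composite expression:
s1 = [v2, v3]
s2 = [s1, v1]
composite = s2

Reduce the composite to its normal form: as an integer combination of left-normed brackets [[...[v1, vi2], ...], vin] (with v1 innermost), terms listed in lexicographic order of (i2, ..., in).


A multilinear Lie element is pinned by v1-initial words (v1 innermost).
Composite bracket: [[v2, v3], v1]
Each bracket splits as ab - ba, giving 4 signed words (2^2 = 4).
Coefficients come from the v1-initial words:
  word v1v2v3 has sign -1, contributing -[[v1, v2], v3]
  word v1v3v2 has sign +1, contributing +[[v1, v3], v2]

-[[v1, v2], v3] + [[v1, v3], v2]
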